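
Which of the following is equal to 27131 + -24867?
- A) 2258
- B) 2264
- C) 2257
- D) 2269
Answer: B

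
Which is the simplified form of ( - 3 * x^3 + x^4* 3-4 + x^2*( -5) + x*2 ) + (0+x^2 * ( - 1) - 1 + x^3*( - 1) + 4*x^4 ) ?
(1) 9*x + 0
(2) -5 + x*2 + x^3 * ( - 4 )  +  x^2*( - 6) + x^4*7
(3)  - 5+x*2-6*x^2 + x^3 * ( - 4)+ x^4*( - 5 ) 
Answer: 2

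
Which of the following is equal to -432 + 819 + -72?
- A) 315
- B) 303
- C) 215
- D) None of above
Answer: A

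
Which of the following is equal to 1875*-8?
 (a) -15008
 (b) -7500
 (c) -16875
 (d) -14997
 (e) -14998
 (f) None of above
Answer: f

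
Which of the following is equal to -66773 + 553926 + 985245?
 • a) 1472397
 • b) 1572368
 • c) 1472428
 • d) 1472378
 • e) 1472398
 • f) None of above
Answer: e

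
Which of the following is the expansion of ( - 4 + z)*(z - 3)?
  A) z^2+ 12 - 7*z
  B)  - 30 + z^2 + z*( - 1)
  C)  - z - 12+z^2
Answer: A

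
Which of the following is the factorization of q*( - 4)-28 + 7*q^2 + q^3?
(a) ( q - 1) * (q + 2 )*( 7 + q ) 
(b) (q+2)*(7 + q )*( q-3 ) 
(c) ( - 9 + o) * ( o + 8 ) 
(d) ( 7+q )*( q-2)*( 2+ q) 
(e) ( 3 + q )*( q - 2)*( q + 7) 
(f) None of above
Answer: d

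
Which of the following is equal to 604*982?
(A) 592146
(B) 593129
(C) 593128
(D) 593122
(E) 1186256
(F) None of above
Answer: C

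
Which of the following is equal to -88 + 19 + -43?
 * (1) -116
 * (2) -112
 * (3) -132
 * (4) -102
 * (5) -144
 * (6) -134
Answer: 2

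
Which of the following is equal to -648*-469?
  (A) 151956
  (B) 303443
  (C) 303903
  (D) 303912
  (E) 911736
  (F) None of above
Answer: D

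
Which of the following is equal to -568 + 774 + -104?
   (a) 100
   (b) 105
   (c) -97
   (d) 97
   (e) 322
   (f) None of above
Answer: f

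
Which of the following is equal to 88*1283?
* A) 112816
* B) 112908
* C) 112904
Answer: C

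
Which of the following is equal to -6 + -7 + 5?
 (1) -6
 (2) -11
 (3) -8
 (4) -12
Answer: 3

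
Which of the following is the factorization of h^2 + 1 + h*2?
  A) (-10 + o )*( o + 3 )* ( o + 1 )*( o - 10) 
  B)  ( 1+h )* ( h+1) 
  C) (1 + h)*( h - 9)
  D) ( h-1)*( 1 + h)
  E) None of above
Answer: B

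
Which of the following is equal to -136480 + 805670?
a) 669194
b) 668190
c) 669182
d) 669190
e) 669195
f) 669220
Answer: d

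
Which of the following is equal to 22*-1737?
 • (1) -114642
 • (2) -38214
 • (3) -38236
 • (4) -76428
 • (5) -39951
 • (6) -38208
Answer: 2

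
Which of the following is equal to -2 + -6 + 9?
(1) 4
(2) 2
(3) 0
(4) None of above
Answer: 4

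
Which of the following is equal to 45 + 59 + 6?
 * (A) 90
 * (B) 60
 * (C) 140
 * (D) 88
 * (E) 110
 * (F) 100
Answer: E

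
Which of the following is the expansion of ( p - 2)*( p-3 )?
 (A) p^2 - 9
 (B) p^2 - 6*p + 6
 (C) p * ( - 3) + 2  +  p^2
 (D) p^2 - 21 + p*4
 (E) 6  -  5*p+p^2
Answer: E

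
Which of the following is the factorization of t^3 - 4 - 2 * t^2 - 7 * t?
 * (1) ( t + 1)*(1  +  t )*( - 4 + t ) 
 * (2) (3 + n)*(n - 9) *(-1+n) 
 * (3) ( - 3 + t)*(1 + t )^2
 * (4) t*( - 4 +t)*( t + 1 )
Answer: 1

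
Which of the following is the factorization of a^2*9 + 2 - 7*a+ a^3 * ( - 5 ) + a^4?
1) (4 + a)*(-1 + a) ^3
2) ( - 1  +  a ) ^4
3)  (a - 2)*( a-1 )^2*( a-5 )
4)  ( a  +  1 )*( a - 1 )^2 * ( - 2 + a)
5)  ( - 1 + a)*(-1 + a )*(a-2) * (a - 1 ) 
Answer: 5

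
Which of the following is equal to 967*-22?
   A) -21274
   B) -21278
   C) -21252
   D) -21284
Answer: A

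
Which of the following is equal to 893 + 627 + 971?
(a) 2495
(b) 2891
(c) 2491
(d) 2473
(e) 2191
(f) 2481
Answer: c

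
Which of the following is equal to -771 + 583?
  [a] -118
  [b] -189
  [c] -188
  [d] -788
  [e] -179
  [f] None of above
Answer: c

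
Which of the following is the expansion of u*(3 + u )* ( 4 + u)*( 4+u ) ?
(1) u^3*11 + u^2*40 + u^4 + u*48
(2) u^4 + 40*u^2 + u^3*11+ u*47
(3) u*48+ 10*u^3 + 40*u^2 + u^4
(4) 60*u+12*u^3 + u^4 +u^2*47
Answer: 1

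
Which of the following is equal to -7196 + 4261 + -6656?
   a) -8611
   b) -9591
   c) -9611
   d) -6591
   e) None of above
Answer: b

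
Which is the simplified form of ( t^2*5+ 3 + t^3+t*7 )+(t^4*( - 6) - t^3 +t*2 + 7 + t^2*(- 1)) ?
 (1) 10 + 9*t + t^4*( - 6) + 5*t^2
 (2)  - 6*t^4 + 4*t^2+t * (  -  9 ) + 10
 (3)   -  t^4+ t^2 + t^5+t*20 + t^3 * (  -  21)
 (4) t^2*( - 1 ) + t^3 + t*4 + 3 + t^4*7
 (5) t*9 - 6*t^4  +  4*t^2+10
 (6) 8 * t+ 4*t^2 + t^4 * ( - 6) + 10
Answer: 5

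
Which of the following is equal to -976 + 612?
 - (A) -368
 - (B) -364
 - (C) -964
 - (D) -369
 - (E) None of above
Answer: B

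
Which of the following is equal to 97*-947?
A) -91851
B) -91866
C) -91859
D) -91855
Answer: C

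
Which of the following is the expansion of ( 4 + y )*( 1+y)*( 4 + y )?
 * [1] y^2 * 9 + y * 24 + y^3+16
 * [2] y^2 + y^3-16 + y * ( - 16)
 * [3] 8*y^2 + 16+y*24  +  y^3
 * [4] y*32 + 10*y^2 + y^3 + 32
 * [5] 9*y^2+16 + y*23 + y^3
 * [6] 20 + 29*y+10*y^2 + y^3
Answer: 1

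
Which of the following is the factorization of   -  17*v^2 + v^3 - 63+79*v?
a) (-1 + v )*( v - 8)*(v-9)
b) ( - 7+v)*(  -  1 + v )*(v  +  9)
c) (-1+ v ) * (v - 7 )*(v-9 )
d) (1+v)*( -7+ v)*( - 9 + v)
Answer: c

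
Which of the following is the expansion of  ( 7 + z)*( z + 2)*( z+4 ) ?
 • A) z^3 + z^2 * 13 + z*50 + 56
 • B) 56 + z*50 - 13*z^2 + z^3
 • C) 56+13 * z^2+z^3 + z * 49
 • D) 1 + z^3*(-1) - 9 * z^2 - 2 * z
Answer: A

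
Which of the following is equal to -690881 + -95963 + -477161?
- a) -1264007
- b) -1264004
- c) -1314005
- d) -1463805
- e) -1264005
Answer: e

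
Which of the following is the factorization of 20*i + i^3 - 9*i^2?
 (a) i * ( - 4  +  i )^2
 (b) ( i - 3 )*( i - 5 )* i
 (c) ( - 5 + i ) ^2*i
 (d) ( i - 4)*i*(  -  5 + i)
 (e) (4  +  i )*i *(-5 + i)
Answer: d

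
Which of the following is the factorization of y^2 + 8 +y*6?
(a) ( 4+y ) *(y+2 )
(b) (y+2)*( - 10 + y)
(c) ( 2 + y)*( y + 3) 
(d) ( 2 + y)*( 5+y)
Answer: a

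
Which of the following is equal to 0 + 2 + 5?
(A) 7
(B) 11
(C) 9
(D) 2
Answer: A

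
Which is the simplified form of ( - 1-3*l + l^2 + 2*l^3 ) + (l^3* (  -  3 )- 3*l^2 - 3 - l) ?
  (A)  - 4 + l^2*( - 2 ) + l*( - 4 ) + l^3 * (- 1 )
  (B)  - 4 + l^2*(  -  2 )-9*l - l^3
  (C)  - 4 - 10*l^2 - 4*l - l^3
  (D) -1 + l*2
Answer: A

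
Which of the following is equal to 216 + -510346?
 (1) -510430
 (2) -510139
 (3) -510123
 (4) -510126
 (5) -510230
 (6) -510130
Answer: 6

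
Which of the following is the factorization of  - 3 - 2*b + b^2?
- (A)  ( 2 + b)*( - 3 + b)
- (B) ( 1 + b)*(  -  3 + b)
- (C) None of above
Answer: B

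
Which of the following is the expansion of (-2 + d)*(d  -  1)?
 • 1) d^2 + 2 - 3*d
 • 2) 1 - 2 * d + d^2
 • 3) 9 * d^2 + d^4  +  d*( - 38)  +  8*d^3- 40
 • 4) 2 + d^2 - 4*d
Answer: 1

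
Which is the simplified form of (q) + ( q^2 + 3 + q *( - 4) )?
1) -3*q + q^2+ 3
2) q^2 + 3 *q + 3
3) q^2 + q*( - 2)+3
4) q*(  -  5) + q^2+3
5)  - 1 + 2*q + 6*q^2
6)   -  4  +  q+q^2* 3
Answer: 1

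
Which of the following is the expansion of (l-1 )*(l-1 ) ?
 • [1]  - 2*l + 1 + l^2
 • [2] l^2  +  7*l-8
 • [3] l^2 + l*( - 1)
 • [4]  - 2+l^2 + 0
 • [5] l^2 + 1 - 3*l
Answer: 1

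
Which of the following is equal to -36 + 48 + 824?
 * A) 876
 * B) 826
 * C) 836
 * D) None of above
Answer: C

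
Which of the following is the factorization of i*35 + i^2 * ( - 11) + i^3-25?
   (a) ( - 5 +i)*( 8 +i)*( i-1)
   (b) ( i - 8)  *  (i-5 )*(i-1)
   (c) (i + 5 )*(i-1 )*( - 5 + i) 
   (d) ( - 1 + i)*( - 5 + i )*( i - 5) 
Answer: d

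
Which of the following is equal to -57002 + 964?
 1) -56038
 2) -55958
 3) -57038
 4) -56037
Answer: 1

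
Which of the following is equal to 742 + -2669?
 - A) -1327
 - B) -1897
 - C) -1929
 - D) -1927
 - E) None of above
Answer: D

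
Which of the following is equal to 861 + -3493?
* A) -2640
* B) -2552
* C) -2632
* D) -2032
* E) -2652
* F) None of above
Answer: C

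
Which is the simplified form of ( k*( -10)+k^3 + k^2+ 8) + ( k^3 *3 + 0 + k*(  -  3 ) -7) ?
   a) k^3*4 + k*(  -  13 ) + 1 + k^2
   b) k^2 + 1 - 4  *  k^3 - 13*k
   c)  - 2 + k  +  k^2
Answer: a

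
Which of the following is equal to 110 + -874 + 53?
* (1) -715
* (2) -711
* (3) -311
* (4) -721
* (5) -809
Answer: 2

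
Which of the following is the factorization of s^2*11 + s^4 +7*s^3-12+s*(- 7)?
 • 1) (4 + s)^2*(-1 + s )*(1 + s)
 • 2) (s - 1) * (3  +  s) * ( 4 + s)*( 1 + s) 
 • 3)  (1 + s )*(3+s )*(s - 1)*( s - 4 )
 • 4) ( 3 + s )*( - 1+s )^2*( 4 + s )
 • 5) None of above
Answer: 2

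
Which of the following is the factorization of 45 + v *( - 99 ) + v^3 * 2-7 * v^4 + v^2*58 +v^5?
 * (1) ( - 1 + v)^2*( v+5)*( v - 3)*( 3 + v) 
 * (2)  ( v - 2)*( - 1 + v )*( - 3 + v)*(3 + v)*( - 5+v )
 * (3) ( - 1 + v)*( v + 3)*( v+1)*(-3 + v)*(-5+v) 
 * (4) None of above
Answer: 4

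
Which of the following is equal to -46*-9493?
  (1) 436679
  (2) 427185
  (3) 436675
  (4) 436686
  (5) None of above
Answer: 5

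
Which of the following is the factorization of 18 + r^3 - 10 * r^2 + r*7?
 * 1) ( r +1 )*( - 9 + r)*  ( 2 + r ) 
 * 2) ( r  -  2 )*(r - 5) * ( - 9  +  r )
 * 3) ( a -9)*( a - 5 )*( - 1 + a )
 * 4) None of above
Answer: 4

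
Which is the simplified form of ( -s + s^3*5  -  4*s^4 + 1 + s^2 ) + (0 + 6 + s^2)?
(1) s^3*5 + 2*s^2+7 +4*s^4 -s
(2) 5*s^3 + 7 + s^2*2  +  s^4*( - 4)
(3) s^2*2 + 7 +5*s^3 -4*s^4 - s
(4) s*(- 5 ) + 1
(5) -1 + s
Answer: 3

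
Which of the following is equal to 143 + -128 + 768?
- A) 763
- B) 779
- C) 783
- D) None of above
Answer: C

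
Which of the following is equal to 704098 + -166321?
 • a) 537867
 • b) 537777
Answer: b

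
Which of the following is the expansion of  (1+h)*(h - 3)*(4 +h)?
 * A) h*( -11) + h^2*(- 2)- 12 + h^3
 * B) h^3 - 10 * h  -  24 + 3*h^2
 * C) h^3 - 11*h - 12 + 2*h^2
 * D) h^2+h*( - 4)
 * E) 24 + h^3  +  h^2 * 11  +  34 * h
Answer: C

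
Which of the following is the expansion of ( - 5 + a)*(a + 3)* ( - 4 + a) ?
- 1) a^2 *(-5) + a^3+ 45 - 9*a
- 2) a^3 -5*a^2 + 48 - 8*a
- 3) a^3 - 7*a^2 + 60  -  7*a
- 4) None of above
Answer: 4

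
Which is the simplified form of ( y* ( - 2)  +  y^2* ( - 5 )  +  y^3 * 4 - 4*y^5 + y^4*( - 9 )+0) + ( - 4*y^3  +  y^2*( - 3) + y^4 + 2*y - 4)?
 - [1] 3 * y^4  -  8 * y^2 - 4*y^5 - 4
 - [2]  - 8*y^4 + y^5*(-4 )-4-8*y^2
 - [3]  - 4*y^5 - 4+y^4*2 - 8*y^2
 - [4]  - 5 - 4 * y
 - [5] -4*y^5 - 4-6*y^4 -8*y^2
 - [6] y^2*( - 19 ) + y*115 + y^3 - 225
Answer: 2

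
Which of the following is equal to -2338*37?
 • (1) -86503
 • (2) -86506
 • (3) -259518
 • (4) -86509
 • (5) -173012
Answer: 2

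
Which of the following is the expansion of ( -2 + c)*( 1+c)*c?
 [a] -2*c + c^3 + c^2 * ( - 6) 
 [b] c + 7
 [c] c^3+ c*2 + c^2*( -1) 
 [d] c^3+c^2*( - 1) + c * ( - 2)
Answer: d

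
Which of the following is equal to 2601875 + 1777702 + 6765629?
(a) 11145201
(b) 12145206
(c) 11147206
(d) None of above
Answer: d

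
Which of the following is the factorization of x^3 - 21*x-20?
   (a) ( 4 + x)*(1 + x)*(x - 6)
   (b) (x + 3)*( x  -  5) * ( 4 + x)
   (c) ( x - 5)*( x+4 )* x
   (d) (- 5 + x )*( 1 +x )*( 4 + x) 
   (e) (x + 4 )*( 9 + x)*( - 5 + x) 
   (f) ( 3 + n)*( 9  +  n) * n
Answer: d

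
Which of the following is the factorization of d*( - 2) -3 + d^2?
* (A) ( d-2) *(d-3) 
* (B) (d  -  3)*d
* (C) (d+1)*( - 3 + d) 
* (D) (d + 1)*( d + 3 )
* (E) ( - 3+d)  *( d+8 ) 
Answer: C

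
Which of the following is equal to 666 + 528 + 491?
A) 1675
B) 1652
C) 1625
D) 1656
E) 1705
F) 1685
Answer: F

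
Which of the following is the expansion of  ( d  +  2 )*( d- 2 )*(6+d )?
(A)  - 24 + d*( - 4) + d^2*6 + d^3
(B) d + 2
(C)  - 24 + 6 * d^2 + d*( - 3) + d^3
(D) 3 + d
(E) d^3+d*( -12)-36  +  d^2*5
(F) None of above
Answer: A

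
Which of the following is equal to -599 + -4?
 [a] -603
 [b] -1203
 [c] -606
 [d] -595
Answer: a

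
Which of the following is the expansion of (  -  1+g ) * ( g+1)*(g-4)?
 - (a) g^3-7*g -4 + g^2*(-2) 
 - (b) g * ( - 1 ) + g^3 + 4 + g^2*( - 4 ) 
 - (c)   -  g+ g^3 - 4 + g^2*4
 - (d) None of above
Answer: b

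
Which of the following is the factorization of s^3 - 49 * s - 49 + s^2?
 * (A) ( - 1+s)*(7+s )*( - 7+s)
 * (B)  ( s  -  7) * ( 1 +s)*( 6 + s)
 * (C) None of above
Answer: C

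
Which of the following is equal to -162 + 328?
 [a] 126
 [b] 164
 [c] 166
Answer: c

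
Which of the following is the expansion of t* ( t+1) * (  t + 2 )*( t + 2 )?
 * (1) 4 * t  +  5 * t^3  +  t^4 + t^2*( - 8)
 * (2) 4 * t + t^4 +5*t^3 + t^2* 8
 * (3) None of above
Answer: 2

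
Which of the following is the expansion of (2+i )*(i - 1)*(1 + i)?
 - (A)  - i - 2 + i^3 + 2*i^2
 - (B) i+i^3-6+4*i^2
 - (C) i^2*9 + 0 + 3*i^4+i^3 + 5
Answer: A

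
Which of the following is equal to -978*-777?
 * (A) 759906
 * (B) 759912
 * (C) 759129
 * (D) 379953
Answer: A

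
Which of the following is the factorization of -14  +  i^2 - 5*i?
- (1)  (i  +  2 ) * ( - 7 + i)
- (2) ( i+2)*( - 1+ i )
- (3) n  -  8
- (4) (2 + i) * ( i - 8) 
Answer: 1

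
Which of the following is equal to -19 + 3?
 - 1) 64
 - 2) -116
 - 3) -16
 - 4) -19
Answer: 3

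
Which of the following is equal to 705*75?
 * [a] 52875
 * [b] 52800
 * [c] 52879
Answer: a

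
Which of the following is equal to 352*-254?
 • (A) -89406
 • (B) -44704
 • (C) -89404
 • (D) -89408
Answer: D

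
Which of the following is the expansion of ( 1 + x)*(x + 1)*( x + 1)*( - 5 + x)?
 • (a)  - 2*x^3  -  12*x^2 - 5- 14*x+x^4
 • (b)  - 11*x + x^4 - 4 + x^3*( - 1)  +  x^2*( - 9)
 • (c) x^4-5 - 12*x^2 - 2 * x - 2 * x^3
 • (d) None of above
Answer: a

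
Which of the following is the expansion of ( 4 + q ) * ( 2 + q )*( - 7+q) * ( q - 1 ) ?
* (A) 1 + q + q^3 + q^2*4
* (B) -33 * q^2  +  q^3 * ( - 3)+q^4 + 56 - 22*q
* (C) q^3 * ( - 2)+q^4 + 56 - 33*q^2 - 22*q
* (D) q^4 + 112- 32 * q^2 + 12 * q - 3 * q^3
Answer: C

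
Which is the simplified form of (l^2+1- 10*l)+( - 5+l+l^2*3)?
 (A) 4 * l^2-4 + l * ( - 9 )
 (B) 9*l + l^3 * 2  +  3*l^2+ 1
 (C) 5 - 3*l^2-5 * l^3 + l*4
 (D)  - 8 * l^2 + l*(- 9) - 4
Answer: A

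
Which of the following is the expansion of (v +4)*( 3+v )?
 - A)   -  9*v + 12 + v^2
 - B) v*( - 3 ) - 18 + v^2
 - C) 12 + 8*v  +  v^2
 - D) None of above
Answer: D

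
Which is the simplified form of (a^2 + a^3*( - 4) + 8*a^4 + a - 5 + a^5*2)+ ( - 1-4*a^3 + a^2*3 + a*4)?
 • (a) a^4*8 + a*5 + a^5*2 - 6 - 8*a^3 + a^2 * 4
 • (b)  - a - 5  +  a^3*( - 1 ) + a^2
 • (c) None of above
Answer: a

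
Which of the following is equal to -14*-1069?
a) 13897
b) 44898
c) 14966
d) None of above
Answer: c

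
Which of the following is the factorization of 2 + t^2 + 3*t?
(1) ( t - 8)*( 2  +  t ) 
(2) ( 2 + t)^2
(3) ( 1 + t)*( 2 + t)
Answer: 3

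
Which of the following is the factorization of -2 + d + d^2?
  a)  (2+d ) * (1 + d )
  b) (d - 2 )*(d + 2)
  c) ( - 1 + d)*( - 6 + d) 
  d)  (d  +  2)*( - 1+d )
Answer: d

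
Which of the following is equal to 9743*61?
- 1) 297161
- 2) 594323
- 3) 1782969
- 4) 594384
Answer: 2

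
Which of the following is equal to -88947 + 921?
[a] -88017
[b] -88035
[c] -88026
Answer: c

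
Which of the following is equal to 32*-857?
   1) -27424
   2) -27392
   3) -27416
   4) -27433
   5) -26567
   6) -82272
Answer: 1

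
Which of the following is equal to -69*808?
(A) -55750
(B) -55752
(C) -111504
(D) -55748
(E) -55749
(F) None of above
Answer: B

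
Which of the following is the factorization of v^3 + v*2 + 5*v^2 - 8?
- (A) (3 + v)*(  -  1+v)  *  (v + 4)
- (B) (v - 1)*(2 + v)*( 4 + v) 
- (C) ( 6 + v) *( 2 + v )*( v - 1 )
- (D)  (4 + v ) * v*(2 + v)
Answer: B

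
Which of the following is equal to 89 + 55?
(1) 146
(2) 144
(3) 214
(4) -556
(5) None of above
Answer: 2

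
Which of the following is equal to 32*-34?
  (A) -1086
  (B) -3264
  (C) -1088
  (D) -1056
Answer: C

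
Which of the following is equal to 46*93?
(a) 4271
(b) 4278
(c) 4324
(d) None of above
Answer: b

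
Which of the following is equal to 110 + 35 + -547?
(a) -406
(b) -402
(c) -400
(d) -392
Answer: b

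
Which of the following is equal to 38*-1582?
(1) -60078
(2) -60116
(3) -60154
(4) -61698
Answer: 2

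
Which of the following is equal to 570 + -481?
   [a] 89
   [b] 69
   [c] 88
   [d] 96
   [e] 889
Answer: a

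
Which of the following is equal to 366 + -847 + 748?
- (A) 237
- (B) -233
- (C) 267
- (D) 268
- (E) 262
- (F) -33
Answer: C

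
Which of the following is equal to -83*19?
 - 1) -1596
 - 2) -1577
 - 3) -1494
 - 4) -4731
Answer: 2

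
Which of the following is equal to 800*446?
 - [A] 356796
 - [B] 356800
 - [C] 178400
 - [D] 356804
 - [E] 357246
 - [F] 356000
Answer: B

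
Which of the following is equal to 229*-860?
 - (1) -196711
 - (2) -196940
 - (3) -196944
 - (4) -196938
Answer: 2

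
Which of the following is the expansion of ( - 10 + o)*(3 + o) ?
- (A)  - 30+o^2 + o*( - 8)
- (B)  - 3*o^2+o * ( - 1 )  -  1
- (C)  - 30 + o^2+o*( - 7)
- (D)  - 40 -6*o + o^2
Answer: C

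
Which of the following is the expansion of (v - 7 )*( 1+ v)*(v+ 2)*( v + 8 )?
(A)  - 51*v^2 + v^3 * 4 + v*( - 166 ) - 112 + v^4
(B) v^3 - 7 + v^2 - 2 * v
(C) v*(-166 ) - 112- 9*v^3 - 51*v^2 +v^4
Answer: A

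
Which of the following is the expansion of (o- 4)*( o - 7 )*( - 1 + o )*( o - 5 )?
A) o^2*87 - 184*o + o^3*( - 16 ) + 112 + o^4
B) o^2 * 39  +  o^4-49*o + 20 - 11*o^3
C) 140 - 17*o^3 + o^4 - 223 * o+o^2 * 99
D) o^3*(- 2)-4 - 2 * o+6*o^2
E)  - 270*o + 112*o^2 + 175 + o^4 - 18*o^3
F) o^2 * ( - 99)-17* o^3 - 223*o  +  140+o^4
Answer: C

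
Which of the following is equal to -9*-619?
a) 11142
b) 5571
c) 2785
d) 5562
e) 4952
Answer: b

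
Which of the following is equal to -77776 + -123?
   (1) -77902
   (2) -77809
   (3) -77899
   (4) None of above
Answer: 3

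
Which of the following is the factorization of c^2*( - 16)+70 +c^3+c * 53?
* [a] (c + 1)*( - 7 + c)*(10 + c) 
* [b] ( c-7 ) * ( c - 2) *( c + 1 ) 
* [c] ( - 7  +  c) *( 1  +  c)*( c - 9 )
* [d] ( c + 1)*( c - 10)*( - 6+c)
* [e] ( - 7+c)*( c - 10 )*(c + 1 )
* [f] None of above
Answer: e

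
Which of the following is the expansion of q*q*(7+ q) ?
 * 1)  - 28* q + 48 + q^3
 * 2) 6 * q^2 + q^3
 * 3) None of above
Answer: 3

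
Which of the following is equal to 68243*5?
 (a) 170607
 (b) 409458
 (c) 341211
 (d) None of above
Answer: d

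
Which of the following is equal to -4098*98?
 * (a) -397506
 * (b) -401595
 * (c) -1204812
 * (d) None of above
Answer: d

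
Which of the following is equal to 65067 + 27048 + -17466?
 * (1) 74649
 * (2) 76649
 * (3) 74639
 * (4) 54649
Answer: 1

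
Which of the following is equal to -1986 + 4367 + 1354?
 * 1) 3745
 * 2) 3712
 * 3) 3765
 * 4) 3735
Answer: 4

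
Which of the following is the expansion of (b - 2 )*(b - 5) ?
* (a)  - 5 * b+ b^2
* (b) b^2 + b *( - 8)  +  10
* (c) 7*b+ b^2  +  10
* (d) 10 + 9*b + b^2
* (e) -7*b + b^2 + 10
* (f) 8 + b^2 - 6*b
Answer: e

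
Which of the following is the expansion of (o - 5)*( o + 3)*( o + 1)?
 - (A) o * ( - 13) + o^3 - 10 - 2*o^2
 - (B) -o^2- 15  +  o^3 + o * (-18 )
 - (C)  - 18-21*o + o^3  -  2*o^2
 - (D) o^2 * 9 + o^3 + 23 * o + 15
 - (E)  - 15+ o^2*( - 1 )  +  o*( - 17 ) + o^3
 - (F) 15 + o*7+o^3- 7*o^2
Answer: E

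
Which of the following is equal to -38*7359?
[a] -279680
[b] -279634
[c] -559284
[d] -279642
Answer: d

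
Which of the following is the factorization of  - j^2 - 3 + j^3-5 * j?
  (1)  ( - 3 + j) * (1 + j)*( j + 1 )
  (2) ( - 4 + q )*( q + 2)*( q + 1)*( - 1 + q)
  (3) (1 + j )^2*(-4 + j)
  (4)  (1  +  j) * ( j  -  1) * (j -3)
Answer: 1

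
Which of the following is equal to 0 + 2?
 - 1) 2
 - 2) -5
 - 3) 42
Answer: 1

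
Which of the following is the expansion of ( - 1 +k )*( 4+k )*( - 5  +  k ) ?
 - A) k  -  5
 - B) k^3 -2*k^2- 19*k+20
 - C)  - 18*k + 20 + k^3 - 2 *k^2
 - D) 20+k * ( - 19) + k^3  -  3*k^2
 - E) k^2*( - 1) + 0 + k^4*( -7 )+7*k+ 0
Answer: B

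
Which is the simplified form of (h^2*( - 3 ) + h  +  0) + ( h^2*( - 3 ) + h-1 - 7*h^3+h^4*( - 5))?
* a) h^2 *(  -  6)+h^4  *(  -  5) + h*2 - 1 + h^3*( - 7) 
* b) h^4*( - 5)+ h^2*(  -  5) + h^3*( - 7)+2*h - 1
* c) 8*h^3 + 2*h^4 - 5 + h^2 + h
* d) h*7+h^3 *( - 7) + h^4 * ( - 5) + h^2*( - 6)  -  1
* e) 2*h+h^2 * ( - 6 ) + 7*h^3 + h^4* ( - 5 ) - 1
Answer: a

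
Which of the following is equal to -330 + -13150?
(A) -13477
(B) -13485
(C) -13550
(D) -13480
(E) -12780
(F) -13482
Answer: D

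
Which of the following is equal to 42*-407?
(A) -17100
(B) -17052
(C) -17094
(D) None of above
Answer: C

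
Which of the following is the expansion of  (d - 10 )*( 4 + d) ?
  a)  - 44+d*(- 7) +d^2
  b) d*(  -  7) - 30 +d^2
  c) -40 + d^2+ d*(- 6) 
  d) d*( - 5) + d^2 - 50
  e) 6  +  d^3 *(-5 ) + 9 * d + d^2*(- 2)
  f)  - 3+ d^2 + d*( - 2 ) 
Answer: c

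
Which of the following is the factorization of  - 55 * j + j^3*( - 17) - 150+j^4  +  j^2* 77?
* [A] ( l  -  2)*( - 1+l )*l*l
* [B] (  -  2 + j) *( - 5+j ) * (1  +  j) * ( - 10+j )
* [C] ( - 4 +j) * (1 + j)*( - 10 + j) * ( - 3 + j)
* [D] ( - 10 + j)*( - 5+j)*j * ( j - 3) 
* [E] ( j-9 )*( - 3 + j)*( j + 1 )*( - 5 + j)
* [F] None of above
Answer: F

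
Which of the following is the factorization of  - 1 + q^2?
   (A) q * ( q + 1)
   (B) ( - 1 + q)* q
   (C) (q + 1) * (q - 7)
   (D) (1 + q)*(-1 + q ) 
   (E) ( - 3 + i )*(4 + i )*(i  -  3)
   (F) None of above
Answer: D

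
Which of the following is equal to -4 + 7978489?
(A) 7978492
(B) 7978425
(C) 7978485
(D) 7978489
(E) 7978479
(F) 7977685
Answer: C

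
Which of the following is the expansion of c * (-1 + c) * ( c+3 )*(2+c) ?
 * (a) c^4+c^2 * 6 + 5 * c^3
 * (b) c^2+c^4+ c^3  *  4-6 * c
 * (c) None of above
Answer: b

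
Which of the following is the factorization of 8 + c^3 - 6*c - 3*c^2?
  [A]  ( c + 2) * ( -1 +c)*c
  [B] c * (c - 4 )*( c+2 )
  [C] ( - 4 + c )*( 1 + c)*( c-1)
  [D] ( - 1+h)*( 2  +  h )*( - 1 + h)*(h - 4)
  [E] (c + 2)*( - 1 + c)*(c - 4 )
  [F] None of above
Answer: E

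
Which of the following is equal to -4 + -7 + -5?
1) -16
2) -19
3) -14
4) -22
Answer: 1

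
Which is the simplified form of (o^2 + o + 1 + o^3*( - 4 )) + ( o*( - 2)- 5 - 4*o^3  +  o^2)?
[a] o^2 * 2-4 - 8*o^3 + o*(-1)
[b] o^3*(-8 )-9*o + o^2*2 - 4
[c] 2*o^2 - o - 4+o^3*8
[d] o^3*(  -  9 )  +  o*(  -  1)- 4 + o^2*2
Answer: a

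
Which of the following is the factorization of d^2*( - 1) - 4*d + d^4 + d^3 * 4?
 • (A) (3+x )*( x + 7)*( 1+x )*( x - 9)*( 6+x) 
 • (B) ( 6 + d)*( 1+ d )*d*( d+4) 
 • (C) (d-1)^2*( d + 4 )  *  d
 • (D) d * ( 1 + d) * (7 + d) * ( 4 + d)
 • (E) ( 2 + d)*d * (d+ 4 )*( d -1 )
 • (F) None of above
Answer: F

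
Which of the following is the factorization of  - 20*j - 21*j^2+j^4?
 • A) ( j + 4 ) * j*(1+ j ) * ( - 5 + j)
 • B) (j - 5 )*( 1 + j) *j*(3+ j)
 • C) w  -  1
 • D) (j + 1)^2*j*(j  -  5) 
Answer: A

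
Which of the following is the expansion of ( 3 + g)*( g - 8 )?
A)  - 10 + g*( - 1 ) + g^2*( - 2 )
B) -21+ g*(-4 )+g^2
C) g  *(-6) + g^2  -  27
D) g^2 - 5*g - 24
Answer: D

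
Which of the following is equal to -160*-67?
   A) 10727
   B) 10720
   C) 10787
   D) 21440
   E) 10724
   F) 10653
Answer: B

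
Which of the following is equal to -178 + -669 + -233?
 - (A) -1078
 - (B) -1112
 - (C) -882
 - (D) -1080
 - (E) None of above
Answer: D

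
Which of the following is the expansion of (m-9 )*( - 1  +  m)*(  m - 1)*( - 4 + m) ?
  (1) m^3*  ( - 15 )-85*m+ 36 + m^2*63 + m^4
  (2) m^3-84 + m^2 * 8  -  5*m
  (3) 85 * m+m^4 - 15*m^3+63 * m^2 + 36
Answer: 1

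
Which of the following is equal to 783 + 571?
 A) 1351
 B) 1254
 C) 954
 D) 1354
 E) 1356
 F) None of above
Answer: D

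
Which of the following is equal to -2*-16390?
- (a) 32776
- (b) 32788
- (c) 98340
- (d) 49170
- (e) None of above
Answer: e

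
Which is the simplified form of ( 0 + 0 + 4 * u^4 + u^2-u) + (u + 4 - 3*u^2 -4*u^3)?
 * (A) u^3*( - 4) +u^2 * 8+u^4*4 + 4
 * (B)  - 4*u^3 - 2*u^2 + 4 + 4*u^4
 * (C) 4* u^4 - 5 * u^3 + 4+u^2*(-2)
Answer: B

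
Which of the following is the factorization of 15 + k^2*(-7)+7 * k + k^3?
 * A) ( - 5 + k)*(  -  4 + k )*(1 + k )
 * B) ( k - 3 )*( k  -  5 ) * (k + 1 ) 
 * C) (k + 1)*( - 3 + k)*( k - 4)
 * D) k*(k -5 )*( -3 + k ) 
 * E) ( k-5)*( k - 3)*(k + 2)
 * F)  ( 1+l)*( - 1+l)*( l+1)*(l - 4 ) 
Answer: B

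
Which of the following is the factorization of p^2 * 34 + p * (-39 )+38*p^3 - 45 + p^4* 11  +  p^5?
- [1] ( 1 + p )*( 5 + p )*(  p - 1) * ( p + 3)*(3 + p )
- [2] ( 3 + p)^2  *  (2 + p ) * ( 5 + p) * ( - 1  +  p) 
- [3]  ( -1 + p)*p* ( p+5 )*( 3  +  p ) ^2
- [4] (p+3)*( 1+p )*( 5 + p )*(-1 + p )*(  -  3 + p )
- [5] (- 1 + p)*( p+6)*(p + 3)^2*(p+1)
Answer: 1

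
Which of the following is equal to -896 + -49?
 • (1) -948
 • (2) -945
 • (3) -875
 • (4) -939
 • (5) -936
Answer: 2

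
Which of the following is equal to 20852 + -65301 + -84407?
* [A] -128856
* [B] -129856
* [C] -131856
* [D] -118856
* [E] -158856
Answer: A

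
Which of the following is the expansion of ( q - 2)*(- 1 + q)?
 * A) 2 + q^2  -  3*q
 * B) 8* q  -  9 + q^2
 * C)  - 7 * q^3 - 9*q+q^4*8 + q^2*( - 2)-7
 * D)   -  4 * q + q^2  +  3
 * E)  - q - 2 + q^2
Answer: A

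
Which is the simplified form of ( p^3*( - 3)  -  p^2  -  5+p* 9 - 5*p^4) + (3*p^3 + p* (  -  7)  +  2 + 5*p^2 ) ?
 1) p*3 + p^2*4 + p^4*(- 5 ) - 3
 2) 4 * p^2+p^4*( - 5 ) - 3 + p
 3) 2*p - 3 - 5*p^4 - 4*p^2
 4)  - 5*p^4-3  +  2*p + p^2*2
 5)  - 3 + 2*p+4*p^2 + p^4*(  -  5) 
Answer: 5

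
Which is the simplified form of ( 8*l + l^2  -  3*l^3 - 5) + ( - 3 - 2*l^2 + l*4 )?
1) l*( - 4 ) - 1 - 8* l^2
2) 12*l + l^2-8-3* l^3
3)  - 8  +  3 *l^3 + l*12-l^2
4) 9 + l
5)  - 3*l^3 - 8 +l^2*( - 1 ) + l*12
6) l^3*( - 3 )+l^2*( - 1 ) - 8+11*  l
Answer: 5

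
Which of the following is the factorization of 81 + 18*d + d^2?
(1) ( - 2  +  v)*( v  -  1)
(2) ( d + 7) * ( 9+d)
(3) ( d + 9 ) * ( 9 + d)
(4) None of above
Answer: 3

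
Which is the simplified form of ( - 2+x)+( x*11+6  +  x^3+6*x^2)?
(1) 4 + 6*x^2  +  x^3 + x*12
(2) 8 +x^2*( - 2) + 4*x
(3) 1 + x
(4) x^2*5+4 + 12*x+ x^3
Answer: 1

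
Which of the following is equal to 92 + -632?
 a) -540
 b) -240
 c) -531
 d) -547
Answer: a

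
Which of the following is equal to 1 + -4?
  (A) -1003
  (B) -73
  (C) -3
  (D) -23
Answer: C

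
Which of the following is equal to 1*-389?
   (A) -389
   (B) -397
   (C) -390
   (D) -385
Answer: A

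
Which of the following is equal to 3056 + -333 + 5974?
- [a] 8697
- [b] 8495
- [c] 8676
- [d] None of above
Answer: a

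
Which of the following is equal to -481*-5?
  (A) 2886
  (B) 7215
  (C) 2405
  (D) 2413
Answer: C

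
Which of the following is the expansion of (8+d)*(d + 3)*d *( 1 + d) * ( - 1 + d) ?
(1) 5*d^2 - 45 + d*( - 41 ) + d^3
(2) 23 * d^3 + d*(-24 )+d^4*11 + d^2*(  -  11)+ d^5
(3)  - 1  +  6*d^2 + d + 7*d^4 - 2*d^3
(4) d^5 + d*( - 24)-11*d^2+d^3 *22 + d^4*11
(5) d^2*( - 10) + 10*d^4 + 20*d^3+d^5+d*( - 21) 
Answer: 2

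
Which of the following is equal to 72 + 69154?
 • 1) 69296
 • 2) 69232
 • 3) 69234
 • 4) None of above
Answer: 4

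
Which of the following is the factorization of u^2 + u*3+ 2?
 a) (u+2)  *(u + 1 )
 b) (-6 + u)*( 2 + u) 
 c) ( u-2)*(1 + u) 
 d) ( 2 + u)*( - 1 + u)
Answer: a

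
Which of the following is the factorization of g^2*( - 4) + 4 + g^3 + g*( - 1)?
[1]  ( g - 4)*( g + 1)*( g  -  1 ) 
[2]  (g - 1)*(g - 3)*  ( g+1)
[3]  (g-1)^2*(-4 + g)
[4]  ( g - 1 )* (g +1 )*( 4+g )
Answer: 1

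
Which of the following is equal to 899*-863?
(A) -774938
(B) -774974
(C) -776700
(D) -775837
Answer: D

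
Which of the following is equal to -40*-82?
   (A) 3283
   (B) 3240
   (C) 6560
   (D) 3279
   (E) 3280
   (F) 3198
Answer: E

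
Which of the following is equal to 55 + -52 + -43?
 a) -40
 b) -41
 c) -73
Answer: a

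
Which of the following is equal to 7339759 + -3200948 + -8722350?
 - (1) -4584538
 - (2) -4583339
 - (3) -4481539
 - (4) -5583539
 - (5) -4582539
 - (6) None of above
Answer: 6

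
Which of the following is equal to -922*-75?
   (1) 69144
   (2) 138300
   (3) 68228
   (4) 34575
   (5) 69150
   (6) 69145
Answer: 5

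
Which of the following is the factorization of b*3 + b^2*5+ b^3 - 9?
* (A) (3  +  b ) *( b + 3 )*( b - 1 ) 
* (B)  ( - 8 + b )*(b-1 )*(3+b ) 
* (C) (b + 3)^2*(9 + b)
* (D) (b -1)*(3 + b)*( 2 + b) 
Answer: A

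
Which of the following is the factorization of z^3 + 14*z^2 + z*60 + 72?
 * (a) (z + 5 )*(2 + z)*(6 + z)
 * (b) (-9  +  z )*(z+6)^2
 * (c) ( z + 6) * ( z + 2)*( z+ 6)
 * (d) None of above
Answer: c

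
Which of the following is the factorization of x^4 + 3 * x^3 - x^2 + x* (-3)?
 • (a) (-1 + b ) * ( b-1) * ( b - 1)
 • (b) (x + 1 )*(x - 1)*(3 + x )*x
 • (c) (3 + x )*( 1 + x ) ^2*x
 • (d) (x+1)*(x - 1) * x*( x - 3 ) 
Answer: b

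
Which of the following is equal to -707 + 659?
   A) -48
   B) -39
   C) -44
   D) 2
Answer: A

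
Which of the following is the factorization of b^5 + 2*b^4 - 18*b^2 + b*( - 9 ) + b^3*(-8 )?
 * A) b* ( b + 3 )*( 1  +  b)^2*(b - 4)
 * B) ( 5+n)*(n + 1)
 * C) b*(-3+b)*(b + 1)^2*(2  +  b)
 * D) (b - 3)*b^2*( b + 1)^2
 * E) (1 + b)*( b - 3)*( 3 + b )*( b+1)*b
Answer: E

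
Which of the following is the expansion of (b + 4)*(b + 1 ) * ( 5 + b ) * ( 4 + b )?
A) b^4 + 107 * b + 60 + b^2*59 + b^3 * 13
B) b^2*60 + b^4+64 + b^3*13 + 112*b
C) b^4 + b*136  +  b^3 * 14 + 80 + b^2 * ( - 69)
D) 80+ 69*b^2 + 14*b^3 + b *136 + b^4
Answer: D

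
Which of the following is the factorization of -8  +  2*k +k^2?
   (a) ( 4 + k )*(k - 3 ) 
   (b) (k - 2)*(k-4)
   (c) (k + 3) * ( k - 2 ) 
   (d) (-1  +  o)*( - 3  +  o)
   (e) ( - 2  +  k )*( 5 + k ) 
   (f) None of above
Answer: f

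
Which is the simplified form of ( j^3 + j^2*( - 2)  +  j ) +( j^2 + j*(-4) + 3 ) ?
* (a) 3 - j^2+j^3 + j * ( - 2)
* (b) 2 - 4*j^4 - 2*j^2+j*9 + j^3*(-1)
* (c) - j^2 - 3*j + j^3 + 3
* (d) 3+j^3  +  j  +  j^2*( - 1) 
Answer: c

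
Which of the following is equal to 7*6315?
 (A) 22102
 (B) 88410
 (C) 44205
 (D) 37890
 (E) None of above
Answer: C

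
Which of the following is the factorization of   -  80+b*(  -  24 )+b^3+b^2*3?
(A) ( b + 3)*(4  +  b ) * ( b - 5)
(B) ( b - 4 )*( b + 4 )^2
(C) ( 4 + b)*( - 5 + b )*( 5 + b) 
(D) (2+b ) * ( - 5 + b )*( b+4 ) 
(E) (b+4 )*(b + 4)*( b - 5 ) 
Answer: E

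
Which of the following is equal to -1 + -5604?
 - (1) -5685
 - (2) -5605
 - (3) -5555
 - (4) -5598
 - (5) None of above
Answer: 2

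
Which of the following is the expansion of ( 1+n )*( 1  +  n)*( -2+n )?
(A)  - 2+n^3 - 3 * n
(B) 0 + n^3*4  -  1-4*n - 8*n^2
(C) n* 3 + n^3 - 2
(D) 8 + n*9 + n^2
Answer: A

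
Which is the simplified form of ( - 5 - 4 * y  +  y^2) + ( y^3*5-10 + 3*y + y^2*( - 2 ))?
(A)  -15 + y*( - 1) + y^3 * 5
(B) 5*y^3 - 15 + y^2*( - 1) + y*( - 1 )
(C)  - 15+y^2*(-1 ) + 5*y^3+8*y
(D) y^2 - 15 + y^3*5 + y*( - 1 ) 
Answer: B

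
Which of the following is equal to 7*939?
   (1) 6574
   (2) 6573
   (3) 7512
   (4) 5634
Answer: 2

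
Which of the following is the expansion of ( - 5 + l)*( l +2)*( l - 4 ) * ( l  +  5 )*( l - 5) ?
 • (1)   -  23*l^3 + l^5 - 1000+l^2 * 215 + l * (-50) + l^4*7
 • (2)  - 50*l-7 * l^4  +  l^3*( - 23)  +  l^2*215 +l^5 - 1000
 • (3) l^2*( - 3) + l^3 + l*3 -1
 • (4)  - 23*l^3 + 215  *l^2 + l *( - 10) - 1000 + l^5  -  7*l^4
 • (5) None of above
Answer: 2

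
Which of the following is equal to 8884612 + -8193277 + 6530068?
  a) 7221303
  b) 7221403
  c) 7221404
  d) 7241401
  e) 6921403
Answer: b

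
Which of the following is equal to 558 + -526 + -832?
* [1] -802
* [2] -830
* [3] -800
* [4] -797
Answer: 3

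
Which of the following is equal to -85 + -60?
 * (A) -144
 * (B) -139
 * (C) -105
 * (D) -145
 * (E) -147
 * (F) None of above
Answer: D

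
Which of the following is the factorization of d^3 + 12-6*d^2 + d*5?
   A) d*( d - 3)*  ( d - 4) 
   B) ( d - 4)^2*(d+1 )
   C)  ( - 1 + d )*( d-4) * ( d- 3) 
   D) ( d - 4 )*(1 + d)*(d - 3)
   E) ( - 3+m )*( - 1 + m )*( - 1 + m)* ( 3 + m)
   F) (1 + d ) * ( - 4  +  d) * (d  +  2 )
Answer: D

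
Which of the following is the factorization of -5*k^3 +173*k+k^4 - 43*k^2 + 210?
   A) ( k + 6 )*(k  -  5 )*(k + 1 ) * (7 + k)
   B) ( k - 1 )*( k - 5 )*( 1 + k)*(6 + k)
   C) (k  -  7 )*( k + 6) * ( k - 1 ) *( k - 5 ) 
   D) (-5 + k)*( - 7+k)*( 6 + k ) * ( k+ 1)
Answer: D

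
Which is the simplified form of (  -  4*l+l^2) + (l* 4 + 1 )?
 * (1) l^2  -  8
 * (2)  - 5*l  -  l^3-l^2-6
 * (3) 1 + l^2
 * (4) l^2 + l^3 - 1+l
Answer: 3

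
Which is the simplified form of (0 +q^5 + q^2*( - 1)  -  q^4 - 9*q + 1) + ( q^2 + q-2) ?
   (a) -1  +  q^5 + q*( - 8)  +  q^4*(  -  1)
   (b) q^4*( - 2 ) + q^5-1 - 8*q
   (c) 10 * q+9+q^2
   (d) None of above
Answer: a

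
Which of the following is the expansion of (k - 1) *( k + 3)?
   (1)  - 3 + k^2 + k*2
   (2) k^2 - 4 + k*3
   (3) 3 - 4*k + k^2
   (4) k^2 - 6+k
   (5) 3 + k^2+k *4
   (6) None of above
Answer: 1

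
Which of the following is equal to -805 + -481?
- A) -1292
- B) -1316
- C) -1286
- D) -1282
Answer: C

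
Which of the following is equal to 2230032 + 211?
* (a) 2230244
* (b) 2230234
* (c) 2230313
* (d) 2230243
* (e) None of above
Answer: d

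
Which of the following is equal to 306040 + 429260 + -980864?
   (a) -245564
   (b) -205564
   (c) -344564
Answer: a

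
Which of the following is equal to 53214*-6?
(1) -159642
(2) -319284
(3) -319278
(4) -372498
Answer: 2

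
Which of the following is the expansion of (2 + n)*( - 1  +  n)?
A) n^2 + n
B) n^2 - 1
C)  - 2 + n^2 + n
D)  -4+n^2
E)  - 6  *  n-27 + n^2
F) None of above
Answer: C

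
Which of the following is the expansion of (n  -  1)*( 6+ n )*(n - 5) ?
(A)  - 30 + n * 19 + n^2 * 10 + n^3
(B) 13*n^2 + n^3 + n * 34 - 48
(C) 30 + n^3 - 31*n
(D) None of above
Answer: C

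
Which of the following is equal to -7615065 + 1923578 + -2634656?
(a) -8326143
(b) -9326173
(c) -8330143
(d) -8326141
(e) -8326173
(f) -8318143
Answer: a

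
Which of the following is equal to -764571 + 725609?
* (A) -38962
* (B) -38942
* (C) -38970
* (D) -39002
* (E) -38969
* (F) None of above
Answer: A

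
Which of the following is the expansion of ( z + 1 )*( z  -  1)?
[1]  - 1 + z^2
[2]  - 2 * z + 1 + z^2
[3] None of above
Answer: 1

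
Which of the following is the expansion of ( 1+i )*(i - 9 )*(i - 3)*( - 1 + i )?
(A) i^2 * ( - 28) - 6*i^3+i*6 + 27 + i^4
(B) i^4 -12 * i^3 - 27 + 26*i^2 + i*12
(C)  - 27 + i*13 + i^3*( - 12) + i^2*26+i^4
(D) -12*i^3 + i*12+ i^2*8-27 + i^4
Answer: B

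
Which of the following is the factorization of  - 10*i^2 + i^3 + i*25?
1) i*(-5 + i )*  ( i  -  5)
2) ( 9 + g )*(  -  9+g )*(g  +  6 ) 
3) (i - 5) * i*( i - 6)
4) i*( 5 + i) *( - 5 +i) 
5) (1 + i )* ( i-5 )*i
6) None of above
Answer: 1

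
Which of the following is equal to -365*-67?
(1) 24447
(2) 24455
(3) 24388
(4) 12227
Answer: 2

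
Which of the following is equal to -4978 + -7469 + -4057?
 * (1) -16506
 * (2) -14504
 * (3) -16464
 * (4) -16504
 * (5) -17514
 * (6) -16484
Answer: 4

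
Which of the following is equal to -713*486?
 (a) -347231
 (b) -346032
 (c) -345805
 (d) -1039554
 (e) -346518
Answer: e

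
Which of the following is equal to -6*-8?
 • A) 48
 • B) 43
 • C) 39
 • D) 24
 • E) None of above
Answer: A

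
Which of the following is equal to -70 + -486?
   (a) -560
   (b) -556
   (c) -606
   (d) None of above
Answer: b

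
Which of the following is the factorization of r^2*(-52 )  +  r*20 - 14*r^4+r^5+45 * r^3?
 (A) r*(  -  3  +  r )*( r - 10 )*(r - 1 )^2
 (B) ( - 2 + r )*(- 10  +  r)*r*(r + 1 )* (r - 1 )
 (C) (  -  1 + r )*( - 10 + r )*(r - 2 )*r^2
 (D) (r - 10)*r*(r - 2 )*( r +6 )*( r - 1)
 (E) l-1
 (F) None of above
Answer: F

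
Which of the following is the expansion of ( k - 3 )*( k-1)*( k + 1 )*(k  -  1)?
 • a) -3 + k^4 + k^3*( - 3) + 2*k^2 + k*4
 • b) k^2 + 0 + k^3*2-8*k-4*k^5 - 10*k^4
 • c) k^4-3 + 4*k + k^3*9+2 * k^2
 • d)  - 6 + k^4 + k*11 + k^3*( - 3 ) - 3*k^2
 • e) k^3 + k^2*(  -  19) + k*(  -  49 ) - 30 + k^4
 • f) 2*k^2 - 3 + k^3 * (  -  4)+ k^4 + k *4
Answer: f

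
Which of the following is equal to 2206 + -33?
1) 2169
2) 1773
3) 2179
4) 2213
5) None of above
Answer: 5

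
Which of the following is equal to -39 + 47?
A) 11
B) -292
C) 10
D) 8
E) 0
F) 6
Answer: D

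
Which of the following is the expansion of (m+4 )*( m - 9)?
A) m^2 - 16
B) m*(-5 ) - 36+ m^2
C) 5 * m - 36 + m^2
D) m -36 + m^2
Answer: B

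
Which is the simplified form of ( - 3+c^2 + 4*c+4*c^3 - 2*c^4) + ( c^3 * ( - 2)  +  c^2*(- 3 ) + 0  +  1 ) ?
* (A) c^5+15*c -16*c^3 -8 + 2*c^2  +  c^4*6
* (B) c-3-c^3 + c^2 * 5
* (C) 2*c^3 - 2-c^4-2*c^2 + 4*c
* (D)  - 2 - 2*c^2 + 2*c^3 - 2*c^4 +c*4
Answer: D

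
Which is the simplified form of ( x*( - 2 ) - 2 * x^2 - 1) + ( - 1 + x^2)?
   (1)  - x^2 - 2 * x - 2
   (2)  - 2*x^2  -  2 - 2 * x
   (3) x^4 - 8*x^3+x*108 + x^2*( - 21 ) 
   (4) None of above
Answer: 1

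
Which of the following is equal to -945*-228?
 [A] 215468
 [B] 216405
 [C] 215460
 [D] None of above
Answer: C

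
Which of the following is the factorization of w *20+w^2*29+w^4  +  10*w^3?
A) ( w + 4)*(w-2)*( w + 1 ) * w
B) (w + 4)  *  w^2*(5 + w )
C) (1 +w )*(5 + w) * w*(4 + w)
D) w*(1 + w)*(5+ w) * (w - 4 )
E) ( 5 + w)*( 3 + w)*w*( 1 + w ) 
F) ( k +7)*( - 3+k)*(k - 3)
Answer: C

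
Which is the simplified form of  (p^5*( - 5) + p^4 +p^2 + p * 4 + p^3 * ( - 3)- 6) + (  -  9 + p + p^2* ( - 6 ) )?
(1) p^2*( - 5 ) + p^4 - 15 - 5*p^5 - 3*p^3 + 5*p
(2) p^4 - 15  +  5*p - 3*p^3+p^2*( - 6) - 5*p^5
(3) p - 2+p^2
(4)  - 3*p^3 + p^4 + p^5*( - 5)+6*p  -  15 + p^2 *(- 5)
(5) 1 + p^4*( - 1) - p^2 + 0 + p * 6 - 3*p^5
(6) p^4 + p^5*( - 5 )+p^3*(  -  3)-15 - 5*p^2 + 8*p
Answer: 1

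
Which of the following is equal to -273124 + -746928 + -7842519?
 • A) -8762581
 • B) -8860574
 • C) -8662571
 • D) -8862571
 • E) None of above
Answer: D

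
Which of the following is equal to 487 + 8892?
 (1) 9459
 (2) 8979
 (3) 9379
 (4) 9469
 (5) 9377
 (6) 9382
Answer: 3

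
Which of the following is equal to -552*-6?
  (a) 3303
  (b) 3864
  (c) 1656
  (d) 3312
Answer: d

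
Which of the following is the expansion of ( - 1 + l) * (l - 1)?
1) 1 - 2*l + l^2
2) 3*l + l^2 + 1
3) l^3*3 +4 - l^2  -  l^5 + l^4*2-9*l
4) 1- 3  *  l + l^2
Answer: 1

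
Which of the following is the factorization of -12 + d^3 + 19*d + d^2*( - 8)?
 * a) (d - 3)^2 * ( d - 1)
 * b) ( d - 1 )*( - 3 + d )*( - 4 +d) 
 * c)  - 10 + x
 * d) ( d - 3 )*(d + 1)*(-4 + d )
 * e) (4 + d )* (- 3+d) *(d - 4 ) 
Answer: b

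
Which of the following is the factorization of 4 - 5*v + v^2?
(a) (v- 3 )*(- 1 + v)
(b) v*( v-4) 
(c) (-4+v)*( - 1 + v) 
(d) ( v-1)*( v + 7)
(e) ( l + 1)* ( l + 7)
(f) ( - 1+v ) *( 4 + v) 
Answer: c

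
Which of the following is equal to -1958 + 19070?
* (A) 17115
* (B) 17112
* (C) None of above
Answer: B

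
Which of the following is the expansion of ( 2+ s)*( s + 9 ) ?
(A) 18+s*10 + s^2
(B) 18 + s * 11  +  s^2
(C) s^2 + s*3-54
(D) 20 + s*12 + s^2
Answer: B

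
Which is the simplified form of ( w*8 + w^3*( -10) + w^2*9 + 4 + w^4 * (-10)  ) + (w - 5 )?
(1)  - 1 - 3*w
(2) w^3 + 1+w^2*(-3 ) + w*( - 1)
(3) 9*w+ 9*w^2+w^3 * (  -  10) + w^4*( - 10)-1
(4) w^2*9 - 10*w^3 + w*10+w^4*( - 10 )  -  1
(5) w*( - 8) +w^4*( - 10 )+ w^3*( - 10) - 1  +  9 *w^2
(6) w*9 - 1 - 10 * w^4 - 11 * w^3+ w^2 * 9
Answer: 3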